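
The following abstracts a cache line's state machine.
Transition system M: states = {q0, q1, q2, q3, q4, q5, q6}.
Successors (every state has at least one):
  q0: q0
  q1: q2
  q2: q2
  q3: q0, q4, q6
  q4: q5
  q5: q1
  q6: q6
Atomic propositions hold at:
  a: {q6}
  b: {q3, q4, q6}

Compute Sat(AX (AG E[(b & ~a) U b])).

Sat(~a) = {q0, q1, q2, q3, q4, q5}
Sat(b & ~a) = {q3, q4}
E[(b & ~a) U b]: least fixpoint, start Z0 = Sat(b) = {q3, q4, q6}, add states in Sat(b & ~a) with some successor in Z. Already a fixed point.
Sat(E[(b & ~a) U b]) = {q3, q4, q6}
AG E[(b & ~a) U b]: greatest fixpoint, start Z0 = {q3, q4, q6}, keep only states in Sat with every successor in Z. Z1 = {q6}; fixed.
Sat(AG E[(b & ~a) U b]) = {q6}
Sat(AX (AG E[(b & ~a) U b])) = {s : every successor in {q6}} = {q6}

{q6}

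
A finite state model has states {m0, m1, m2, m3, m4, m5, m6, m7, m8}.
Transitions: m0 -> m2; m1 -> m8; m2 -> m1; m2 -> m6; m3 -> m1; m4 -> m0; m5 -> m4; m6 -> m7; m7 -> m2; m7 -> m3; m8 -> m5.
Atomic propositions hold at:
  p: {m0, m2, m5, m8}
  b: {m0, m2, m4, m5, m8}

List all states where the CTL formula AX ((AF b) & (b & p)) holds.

AF b: least fixpoint, start Z0 = {m0, m2, m4, m5, m8}, add states with every successor in Z. Z1 = {m0, m1, m2, m4, m5, m8}; Z2 = {m0, m1, m2, m3, m4, m5, m8}; Z3 = {m0, m1, m2, m3, m4, m5, m7, m8}; Z4 = {m0, m1, m2, m3, m4, m5, m6, m7, m8}; fixed.
Sat(AF b) = {m0, m1, m2, m3, m4, m5, m6, m7, m8}
Sat(b & p) = {m0, m2, m5, m8}
Sat((AF b) & (b & p)) = {m0, m2, m5, m8}
Sat(AX ((AF b) & (b & p))) = {s : every successor in {m0, m2, m5, m8}} = {m0, m1, m4, m8}

{m0, m1, m4, m8}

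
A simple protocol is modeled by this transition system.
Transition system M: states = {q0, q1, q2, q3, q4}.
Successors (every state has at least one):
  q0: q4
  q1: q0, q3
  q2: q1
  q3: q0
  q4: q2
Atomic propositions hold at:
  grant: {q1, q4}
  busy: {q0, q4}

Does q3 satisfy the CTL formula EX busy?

Sat(EX busy) = {s : some successor in {q0, q4}} = {q0, q1, q3}
q3 ∈ Sat(EX busy) = {q0, q1, q3}, so the formula holds at q3.

Yes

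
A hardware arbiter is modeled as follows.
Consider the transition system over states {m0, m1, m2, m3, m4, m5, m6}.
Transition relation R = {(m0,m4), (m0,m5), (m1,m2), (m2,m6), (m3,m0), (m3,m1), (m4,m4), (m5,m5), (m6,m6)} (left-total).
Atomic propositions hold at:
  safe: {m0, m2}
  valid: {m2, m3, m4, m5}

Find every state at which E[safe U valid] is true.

E[safe U valid]: least fixpoint, start Z0 = Sat(valid) = {m2, m3, m4, m5}, add states in Sat(safe) with some successor in Z. Z1 = {m0, m2, m3, m4, m5}; fixed.
Sat(E[safe U valid]) = {m0, m2, m3, m4, m5}

{m0, m2, m3, m4, m5}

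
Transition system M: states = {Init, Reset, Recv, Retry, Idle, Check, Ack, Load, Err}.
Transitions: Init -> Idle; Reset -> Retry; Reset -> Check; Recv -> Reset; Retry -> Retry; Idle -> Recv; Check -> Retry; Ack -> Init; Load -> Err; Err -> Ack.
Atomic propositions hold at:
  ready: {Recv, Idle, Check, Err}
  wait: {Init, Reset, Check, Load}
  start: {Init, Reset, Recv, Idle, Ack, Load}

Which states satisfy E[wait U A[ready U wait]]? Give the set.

{Init, Reset, Recv, Idle, Check, Load}

A[ready U wait]: least fixpoint, start Z0 = Sat(wait) = {Init, Reset, Check, Load}, add states in Sat(ready) with every successor in Z. Z1 = {Init, Reset, Recv, Check, Load}; Z2 = {Init, Reset, Recv, Idle, Check, Load}; fixed.
Sat(A[ready U wait]) = {Init, Reset, Recv, Idle, Check, Load}
E[wait U A[ready U wait]]: least fixpoint, start Z0 = Sat(A[ready U wait]) = {Init, Reset, Recv, Idle, Check, Load}, add states in Sat(wait) with some successor in Z. Already a fixed point.
Sat(E[wait U A[ready U wait]]) = {Init, Reset, Recv, Idle, Check, Load}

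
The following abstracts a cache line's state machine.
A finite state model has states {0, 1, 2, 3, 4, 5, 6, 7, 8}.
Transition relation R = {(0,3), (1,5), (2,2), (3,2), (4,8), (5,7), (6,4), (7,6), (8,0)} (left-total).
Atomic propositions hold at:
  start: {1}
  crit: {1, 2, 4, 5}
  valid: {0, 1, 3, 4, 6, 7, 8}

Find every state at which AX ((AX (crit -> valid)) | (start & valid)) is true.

Sat(crit -> valid) = {0, 1, 3, 4, 6, 7, 8}
Sat(AX (crit -> valid)) = {s : every successor in {0, 1, 3, 4, 6, 7, 8}} = {0, 4, 5, 6, 7, 8}
Sat(start & valid) = {1}
Sat((AX (crit -> valid)) | (start & valid)) = {0, 1, 4, 5, 6, 7, 8}
Sat(AX ((AX (crit -> valid)) | (start & valid))) = {s : every successor in {0, 1, 4, 5, 6, 7, 8}} = {1, 4, 5, 6, 7, 8}

{1, 4, 5, 6, 7, 8}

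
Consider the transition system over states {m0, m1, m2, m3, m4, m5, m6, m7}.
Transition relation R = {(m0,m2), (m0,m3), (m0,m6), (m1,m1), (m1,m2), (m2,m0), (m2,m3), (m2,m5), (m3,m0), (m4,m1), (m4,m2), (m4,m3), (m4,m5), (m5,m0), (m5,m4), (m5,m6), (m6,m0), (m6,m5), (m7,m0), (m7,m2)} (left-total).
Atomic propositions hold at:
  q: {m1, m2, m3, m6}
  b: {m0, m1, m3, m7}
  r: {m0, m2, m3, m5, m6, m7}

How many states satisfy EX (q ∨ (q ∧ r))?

6

Sat(q ∧ r) = {m2, m3, m6}
Sat(q ∨ (q ∧ r)) = {m1, m2, m3, m6}
Sat(EX (q ∨ (q ∧ r))) = {s : some successor in {m1, m2, m3, m6}} = {m0, m1, m2, m4, m5, m7}
|Sat(EX (q ∨ (q ∧ r)))| = |{m0, m1, m2, m4, m5, m7}| = 6.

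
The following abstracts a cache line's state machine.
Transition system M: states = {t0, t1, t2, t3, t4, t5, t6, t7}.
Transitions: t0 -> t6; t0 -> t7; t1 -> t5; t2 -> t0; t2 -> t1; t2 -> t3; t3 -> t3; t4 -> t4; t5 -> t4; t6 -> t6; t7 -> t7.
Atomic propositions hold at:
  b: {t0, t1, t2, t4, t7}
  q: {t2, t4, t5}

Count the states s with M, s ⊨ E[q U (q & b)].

Sat(q & b) = {t2, t4}
E[q U (q & b)]: least fixpoint, start Z0 = Sat((q & b)) = {t2, t4}, add states in Sat(q) with some successor in Z. Z1 = {t2, t4, t5}; fixed.
Sat(E[q U (q & b)]) = {t2, t4, t5}
|Sat(E[q U (q & b)])| = |{t2, t4, t5}| = 3.

3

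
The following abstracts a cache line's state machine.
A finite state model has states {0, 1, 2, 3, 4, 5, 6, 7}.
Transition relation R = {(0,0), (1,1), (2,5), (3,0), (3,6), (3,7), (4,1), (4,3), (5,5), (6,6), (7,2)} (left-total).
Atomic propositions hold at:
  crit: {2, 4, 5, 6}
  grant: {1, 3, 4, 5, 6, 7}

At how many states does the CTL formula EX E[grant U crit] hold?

E[grant U crit]: least fixpoint, start Z0 = Sat(crit) = {2, 4, 5, 6}, add states in Sat(grant) with some successor in Z. Z1 = {2, 3, 4, 5, 6, 7}; fixed.
Sat(E[grant U crit]) = {2, 3, 4, 5, 6, 7}
Sat(EX E[grant U crit]) = {s : some successor in {2, 3, 4, 5, 6, 7}} = {2, 3, 4, 5, 6, 7}
|Sat(EX E[grant U crit])| = |{2, 3, 4, 5, 6, 7}| = 6.

6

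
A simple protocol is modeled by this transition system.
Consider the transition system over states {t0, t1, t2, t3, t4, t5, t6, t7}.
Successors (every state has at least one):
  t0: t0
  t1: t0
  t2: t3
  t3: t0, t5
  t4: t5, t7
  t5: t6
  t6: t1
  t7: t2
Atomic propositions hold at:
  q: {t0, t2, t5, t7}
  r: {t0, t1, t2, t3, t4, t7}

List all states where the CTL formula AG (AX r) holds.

Sat(AX r) = {s : every successor in {t0, t1, t2, t3, t4, t7}} = {t0, t1, t2, t6, t7}
AG (AX r): greatest fixpoint, start Z0 = {t0, t1, t2, t6, t7}, keep only states in Sat with every successor in Z. Z1 = {t0, t1, t6, t7}; Z2 = {t0, t1, t6}; fixed.
Sat(AG (AX r)) = {t0, t1, t6}

{t0, t1, t6}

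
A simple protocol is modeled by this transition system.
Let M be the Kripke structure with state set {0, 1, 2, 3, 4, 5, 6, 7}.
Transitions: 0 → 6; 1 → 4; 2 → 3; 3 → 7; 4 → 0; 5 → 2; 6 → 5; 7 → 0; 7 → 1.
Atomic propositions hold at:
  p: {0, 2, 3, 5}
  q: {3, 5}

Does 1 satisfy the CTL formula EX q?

Sat(EX q) = {s : some successor in {3, 5}} = {2, 6}
1 ∉ Sat(EX q) = {2, 6}, so the formula does not hold at 1.

No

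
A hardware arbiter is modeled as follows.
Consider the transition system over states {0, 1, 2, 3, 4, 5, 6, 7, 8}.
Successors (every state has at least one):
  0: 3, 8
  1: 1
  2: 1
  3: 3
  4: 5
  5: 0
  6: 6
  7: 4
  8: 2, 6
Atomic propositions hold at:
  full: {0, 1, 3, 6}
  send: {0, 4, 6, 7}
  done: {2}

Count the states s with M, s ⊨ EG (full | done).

5

Sat(full | done) = {0, 1, 2, 3, 6}
EG (full | done): greatest fixpoint, start Z0 = {0, 1, 2, 3, 6}, keep only states in Sat with some successor in Z. Already a fixed point.
Sat(EG (full | done)) = {0, 1, 2, 3, 6}
|Sat(EG (full | done))| = |{0, 1, 2, 3, 6}| = 5.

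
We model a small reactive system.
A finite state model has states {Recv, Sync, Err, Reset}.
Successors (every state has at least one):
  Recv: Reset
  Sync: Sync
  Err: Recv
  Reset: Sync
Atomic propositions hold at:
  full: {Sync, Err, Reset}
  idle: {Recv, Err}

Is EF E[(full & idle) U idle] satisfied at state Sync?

Sat(full & idle) = {Err}
E[(full & idle) U idle]: least fixpoint, start Z0 = Sat(idle) = {Recv, Err}, add states in Sat(full & idle) with some successor in Z. Already a fixed point.
Sat(E[(full & idle) U idle]) = {Recv, Err}
EF E[(full & idle) U idle]: least fixpoint, start Z0 = {Recv, Err}, add states with some successor in Z. Already a fixed point.
Sat(EF E[(full & idle) U idle]) = {Recv, Err}
Sync ∉ Sat(EF E[(full & idle) U idle]) = {Recv, Err}, so the formula does not hold at Sync.

No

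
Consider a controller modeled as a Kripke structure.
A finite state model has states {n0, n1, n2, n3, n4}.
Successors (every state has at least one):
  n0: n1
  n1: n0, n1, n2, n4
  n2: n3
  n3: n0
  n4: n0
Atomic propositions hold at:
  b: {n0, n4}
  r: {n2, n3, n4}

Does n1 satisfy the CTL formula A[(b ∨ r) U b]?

No

Sat(b ∨ r) = {n0, n2, n3, n4}
A[(b ∨ r) U b]: least fixpoint, start Z0 = Sat(b) = {n0, n4}, add states in Sat(b ∨ r) with every successor in Z. Z1 = {n0, n3, n4}; Z2 = {n0, n2, n3, n4}; fixed.
Sat(A[(b ∨ r) U b]) = {n0, n2, n3, n4}
n1 ∉ Sat(A[(b ∨ r) U b]) = {n0, n2, n3, n4}, so the formula does not hold at n1.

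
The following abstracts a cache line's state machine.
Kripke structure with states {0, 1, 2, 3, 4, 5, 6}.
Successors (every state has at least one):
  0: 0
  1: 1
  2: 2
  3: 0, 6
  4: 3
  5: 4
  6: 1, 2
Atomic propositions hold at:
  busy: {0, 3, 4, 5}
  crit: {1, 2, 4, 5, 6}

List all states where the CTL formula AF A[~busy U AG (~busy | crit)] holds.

{1, 2, 6}

Sat(~busy) = {1, 2, 6}
Sat(~busy | crit) = {1, 2, 4, 5, 6}
AG (~busy | crit): greatest fixpoint, start Z0 = {1, 2, 4, 5, 6}, keep only states in Sat with every successor in Z. Z1 = {1, 2, 5, 6}; Z2 = {1, 2, 6}; fixed.
Sat(AG (~busy | crit)) = {1, 2, 6}
A[~busy U AG (~busy | crit)]: least fixpoint, start Z0 = Sat(AG (~busy | crit)) = {1, 2, 6}, add states in Sat(~busy) with every successor in Z. Already a fixed point.
Sat(A[~busy U AG (~busy | crit)]) = {1, 2, 6}
AF A[~busy U AG (~busy | crit)]: least fixpoint, start Z0 = {1, 2, 6}, add states with every successor in Z. Already a fixed point.
Sat(AF A[~busy U AG (~busy | crit)]) = {1, 2, 6}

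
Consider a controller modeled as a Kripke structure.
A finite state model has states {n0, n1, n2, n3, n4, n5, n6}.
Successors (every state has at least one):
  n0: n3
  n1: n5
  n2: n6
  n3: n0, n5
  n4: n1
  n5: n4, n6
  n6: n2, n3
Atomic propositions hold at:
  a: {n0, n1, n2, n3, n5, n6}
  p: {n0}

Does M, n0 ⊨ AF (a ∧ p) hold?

Sat(a ∧ p) = {n0}
AF (a ∧ p): least fixpoint, start Z0 = {n0}, add states with every successor in Z. Already a fixed point.
Sat(AF (a ∧ p)) = {n0}
n0 ∈ Sat(AF (a ∧ p)) = {n0}, so the formula holds at n0.

Yes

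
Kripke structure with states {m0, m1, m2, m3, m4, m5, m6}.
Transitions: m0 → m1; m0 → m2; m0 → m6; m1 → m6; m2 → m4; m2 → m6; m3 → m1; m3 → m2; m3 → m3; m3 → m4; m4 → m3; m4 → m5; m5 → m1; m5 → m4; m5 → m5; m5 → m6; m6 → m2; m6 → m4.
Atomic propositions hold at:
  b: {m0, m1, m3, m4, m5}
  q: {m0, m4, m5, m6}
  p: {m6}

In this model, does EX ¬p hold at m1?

Sat(¬p) = {m0, m1, m2, m3, m4, m5}
Sat(EX ¬p) = {s : some successor in {m0, m1, m2, m3, m4, m5}} = {m0, m2, m3, m4, m5, m6}
m1 ∉ Sat(EX ¬p) = {m0, m2, m3, m4, m5, m6}, so the formula does not hold at m1.

No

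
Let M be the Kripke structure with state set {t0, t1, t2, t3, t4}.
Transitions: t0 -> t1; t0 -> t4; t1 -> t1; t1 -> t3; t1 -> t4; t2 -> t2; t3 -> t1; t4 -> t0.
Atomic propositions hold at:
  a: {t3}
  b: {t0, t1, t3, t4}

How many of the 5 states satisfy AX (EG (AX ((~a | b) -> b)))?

4

Sat(~a) = {t0, t1, t2, t4}
Sat(~a | b) = {t0, t1, t2, t3, t4}
Sat((~a | b) -> b) = {t0, t1, t3, t4}
Sat(AX ((~a | b) -> b)) = {s : every successor in {t0, t1, t3, t4}} = {t0, t1, t3, t4}
EG (AX ((~a | b) -> b)): greatest fixpoint, start Z0 = {t0, t1, t3, t4}, keep only states in Sat with some successor in Z. Already a fixed point.
Sat(EG (AX ((~a | b) -> b))) = {t0, t1, t3, t4}
Sat(AX (EG (AX ((~a | b) -> b)))) = {s : every successor in {t0, t1, t3, t4}} = {t0, t1, t3, t4}
|Sat(AX (EG (AX ((~a | b) -> b))))| = |{t0, t1, t3, t4}| = 4.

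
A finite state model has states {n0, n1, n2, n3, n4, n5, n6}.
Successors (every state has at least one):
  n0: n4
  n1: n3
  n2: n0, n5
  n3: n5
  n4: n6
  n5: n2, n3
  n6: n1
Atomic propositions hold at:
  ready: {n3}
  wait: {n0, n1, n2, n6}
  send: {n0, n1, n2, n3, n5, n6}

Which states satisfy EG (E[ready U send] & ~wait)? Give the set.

E[ready U send]: least fixpoint, start Z0 = Sat(send) = {n0, n1, n2, n3, n5, n6}, add states in Sat(ready) with some successor in Z. Already a fixed point.
Sat(E[ready U send]) = {n0, n1, n2, n3, n5, n6}
Sat(~wait) = {n3, n4, n5}
Sat(E[ready U send] & ~wait) = {n3, n5}
EG (E[ready U send] & ~wait): greatest fixpoint, start Z0 = {n3, n5}, keep only states in Sat with some successor in Z. Already a fixed point.
Sat(EG (E[ready U send] & ~wait)) = {n3, n5}

{n3, n5}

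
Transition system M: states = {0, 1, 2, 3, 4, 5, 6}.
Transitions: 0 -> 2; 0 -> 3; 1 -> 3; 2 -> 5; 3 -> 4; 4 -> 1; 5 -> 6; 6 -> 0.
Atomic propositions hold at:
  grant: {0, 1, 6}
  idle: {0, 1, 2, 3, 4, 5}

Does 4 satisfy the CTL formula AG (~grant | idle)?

Sat(~grant) = {2, 3, 4, 5}
Sat(~grant | idle) = {0, 1, 2, 3, 4, 5}
AG (~grant | idle): greatest fixpoint, start Z0 = {0, 1, 2, 3, 4, 5}, keep only states in Sat with every successor in Z. Z1 = {0, 1, 2, 3, 4}; Z2 = {0, 1, 3, 4}; Z3 = {1, 3, 4}; fixed.
Sat(AG (~grant | idle)) = {1, 3, 4}
4 ∈ Sat(AG (~grant | idle)) = {1, 3, 4}, so the formula holds at 4.

Yes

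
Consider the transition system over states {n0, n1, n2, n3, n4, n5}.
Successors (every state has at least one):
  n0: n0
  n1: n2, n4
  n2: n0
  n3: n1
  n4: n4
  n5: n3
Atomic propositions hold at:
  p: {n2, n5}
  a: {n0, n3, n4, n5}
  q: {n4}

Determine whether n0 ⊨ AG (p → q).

Yes

Sat(p → q) = {n0, n1, n3, n4}
AG (p → q): greatest fixpoint, start Z0 = {n0, n1, n3, n4}, keep only states in Sat with every successor in Z. Z1 = {n0, n3, n4}; Z2 = {n0, n4}; fixed.
Sat(AG (p → q)) = {n0, n4}
n0 ∈ Sat(AG (p → q)) = {n0, n4}, so the formula holds at n0.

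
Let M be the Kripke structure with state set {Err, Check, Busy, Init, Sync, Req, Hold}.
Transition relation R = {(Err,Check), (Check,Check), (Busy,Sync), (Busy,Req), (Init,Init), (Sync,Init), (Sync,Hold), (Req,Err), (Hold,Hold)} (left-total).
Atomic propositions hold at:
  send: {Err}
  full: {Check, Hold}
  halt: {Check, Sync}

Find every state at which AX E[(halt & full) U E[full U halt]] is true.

{Err, Check}

Sat(halt & full) = {Check}
E[full U halt]: least fixpoint, start Z0 = Sat(halt) = {Check, Sync}, add states in Sat(full) with some successor in Z. Already a fixed point.
Sat(E[full U halt]) = {Check, Sync}
E[(halt & full) U E[full U halt]]: least fixpoint, start Z0 = Sat(E[full U halt]) = {Check, Sync}, add states in Sat(halt & full) with some successor in Z. Already a fixed point.
Sat(E[(halt & full) U E[full U halt]]) = {Check, Sync}
Sat(AX E[(halt & full) U E[full U halt]]) = {s : every successor in {Check, Sync}} = {Err, Check}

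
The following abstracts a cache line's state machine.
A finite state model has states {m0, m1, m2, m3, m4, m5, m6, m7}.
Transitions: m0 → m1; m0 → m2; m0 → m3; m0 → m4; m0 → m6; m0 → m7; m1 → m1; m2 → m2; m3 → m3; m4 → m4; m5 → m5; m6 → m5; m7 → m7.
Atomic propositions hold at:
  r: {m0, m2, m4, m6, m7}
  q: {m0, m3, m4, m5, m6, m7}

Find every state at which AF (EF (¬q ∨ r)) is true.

{m0, m1, m2, m4, m6, m7}

Sat(¬q) = {m1, m2}
Sat(¬q ∨ r) = {m0, m1, m2, m4, m6, m7}
EF (¬q ∨ r): least fixpoint, start Z0 = {m0, m1, m2, m4, m6, m7}, add states with some successor in Z. Already a fixed point.
Sat(EF (¬q ∨ r)) = {m0, m1, m2, m4, m6, m7}
AF (EF (¬q ∨ r)): least fixpoint, start Z0 = {m0, m1, m2, m4, m6, m7}, add states with every successor in Z. Already a fixed point.
Sat(AF (EF (¬q ∨ r))) = {m0, m1, m2, m4, m6, m7}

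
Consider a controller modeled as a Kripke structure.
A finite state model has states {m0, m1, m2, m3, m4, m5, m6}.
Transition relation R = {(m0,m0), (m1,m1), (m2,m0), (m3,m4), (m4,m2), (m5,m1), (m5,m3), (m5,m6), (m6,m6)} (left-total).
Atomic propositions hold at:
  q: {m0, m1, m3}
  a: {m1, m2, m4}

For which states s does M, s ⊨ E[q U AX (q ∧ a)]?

Sat(q ∧ a) = {m1}
Sat(AX (q ∧ a)) = {s : every successor in {m1}} = {m1}
E[q U AX (q ∧ a)]: least fixpoint, start Z0 = Sat(AX (q ∧ a)) = {m1}, add states in Sat(q) with some successor in Z. Already a fixed point.
Sat(E[q U AX (q ∧ a)]) = {m1}

{m1}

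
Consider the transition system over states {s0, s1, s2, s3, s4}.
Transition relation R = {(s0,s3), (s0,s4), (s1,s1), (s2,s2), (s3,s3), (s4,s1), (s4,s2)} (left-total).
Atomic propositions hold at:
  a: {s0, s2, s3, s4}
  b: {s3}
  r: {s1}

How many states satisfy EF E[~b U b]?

2

Sat(~b) = {s0, s1, s2, s4}
E[~b U b]: least fixpoint, start Z0 = Sat(b) = {s3}, add states in Sat(~b) with some successor in Z. Z1 = {s0, s3}; fixed.
Sat(E[~b U b]) = {s0, s3}
EF E[~b U b]: least fixpoint, start Z0 = {s0, s3}, add states with some successor in Z. Already a fixed point.
Sat(EF E[~b U b]) = {s0, s3}
|Sat(EF E[~b U b])| = |{s0, s3}| = 2.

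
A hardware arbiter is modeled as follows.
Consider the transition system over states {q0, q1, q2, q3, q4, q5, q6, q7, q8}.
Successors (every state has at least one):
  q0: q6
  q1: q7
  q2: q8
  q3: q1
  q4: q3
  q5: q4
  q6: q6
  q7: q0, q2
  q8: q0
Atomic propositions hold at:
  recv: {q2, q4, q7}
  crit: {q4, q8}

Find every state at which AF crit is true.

AF crit: least fixpoint, start Z0 = {q4, q8}, add states with every successor in Z. Z1 = {q2, q4, q5, q8}; fixed.
Sat(AF crit) = {q2, q4, q5, q8}

{q2, q4, q5, q8}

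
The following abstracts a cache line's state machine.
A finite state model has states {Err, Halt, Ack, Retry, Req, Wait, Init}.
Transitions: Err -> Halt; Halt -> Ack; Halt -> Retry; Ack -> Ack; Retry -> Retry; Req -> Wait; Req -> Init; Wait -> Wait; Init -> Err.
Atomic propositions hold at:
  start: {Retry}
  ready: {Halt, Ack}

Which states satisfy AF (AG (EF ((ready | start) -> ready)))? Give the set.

{Ack, Wait}

Sat(ready | start) = {Halt, Ack, Retry}
Sat((ready | start) -> ready) = {Err, Halt, Ack, Req, Wait, Init}
EF ((ready | start) -> ready): least fixpoint, start Z0 = {Err, Halt, Ack, Req, Wait, Init}, add states with some successor in Z. Already a fixed point.
Sat(EF ((ready | start) -> ready)) = {Err, Halt, Ack, Req, Wait, Init}
AG (EF ((ready | start) -> ready)): greatest fixpoint, start Z0 = {Err, Halt, Ack, Req, Wait, Init}, keep only states in Sat with every successor in Z. Z1 = {Err, Ack, Req, Wait, Init}; Z2 = {Ack, Req, Wait, Init}; Z3 = {Ack, Req, Wait}; Z4 = {Ack, Wait}; fixed.
Sat(AG (EF ((ready | start) -> ready))) = {Ack, Wait}
AF (AG (EF ((ready | start) -> ready))): least fixpoint, start Z0 = {Ack, Wait}, add states with every successor in Z. Already a fixed point.
Sat(AF (AG (EF ((ready | start) -> ready)))) = {Ack, Wait}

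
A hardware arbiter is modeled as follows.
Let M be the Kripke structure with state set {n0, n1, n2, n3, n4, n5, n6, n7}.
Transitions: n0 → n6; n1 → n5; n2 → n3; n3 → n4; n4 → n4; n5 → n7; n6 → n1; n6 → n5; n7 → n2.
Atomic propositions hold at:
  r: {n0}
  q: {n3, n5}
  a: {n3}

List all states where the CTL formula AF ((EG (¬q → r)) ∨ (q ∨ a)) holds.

Sat(¬q) = {n0, n1, n2, n4, n6, n7}
Sat(¬q → r) = {n0, n3, n5}
EG (¬q → r): greatest fixpoint, start Z0 = {n0, n3, n5}, keep only states in Sat with some successor in Z. Z1 = ∅; fixed.
Sat(EG (¬q → r)) = ∅
Sat(q ∨ a) = {n3, n5}
Sat((EG (¬q → r)) ∨ (q ∨ a)) = {n3, n5}
AF ((EG (¬q → r)) ∨ (q ∨ a)): least fixpoint, start Z0 = {n3, n5}, add states with every successor in Z. Z1 = {n1, n2, n3, n5}; Z2 = {n1, n2, n3, n5, n6, n7}; Z3 = {n0, n1, n2, n3, n5, n6, n7}; fixed.
Sat(AF ((EG (¬q → r)) ∨ (q ∨ a))) = {n0, n1, n2, n3, n5, n6, n7}

{n0, n1, n2, n3, n5, n6, n7}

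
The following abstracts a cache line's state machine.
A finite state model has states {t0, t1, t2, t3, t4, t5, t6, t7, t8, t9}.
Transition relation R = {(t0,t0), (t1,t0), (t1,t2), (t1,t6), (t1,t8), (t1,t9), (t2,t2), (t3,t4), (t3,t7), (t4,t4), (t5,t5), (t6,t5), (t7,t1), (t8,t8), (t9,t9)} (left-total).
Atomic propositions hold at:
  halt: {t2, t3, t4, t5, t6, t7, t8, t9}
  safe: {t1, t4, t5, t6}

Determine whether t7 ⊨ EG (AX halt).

No

Sat(AX halt) = {s : every successor in {t2, t3, t4, t5, t6, t7, t8, t9}} = {t2, t3, t4, t5, t6, t8, t9}
EG (AX halt): greatest fixpoint, start Z0 = {t2, t3, t4, t5, t6, t8, t9}, keep only states in Sat with some successor in Z. Already a fixed point.
Sat(EG (AX halt)) = {t2, t3, t4, t5, t6, t8, t9}
t7 ∉ Sat(EG (AX halt)) = {t2, t3, t4, t5, t6, t8, t9}, so the formula does not hold at t7.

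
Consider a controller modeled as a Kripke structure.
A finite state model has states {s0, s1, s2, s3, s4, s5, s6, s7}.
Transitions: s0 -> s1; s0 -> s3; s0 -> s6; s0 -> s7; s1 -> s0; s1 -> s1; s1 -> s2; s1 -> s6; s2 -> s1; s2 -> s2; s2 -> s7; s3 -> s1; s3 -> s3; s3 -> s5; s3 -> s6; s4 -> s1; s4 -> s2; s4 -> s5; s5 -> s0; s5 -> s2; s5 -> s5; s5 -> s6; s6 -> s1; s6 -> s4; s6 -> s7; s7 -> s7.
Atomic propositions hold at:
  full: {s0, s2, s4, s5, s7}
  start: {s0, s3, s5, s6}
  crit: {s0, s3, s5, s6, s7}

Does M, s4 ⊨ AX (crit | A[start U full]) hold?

A[start U full]: least fixpoint, start Z0 = Sat(full) = {s0, s2, s4, s5, s7}, add states in Sat(start) with every successor in Z. Already a fixed point.
Sat(A[start U full]) = {s0, s2, s4, s5, s7}
Sat(crit | A[start U full]) = {s0, s2, s3, s4, s5, s6, s7}
Sat(AX (crit | A[start U full])) = {s : every successor in {s0, s2, s3, s4, s5, s6, s7}} = {s5, s7}
s4 ∉ Sat(AX (crit | A[start U full])) = {s5, s7}, so the formula does not hold at s4.

No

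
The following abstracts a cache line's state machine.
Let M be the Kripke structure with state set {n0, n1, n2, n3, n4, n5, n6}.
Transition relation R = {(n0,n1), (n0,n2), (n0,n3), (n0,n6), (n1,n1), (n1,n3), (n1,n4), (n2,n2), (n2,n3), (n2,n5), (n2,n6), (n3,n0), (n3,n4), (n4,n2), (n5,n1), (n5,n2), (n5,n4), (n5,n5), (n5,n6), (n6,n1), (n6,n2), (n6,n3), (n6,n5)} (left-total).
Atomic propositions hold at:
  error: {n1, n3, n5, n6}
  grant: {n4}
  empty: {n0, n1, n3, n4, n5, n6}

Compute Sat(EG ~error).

{n0, n2, n4}

Sat(~error) = {n0, n2, n4}
EG ~error: greatest fixpoint, start Z0 = {n0, n2, n4}, keep only states in Sat with some successor in Z. Already a fixed point.
Sat(EG ~error) = {n0, n2, n4}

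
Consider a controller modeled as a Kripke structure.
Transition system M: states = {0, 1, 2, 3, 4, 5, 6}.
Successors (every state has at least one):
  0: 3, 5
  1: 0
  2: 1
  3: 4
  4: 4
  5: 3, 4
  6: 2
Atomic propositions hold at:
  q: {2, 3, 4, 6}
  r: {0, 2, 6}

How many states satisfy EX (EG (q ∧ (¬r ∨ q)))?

4

Sat(¬r) = {1, 3, 4, 5}
Sat(¬r ∨ q) = {1, 2, 3, 4, 5, 6}
Sat(q ∧ (¬r ∨ q)) = {2, 3, 4, 6}
EG (q ∧ (¬r ∨ q)): greatest fixpoint, start Z0 = {2, 3, 4, 6}, keep only states in Sat with some successor in Z. Z1 = {3, 4, 6}; Z2 = {3, 4}; fixed.
Sat(EG (q ∧ (¬r ∨ q))) = {3, 4}
Sat(EX (EG (q ∧ (¬r ∨ q)))) = {s : some successor in {3, 4}} = {0, 3, 4, 5}
|Sat(EX (EG (q ∧ (¬r ∨ q))))| = |{0, 3, 4, 5}| = 4.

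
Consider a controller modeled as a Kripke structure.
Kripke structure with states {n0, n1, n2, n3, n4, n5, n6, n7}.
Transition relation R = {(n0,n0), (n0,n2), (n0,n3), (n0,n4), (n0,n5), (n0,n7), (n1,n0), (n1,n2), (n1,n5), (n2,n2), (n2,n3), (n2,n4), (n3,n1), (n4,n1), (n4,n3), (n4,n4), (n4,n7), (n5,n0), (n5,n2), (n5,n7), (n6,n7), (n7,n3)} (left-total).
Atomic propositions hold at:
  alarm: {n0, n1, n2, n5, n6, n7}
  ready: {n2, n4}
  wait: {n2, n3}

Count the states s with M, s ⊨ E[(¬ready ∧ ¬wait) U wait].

7

Sat(¬ready) = {n0, n1, n3, n5, n6, n7}
Sat(¬wait) = {n0, n1, n4, n5, n6, n7}
Sat(¬ready ∧ ¬wait) = {n0, n1, n5, n6, n7}
E[(¬ready ∧ ¬wait) U wait]: least fixpoint, start Z0 = Sat(wait) = {n2, n3}, add states in Sat(¬ready ∧ ¬wait) with some successor in Z. Z1 = {n0, n1, n2, n3, n5, n7}; Z2 = {n0, n1, n2, n3, n5, n6, n7}; fixed.
Sat(E[(¬ready ∧ ¬wait) U wait]) = {n0, n1, n2, n3, n5, n6, n7}
|Sat(E[(¬ready ∧ ¬wait) U wait])| = |{n0, n1, n2, n3, n5, n6, n7}| = 7.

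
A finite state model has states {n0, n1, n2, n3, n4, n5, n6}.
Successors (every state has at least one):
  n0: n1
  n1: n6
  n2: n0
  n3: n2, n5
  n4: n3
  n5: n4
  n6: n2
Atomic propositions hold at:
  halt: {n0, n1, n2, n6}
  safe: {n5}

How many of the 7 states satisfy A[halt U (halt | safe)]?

5

Sat(halt | safe) = {n0, n1, n2, n5, n6}
A[halt U (halt | safe)]: least fixpoint, start Z0 = Sat((halt | safe)) = {n0, n1, n2, n5, n6}, add states in Sat(halt) with every successor in Z. Already a fixed point.
Sat(A[halt U (halt | safe)]) = {n0, n1, n2, n5, n6}
|Sat(A[halt U (halt | safe)])| = |{n0, n1, n2, n5, n6}| = 5.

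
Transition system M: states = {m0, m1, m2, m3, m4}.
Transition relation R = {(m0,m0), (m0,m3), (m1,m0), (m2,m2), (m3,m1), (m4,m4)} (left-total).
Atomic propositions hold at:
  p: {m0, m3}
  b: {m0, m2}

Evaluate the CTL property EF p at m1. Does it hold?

EF p: least fixpoint, start Z0 = {m0, m3}, add states with some successor in Z. Z1 = {m0, m1, m3}; fixed.
Sat(EF p) = {m0, m1, m3}
m1 ∈ Sat(EF p) = {m0, m1, m3}, so the formula holds at m1.

Yes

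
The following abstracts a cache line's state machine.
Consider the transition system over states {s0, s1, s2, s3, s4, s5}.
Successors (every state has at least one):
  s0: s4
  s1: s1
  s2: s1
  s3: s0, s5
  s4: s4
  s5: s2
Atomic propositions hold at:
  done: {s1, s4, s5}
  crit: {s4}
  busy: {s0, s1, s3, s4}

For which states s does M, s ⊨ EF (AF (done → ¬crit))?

Sat(¬crit) = {s0, s1, s2, s3, s5}
Sat(done → ¬crit) = {s0, s1, s2, s3, s5}
AF (done → ¬crit): least fixpoint, start Z0 = {s0, s1, s2, s3, s5}, add states with every successor in Z. Already a fixed point.
Sat(AF (done → ¬crit)) = {s0, s1, s2, s3, s5}
EF (AF (done → ¬crit)): least fixpoint, start Z0 = {s0, s1, s2, s3, s5}, add states with some successor in Z. Already a fixed point.
Sat(EF (AF (done → ¬crit))) = {s0, s1, s2, s3, s5}

{s0, s1, s2, s3, s5}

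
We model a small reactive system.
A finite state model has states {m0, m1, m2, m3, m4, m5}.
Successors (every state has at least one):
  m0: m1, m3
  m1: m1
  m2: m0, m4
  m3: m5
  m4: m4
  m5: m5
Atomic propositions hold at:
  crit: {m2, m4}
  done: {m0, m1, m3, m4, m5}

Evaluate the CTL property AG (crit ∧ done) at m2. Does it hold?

Sat(crit ∧ done) = {m4}
AG (crit ∧ done): greatest fixpoint, start Z0 = {m4}, keep only states in Sat with every successor in Z. Already a fixed point.
Sat(AG (crit ∧ done)) = {m4}
m2 ∉ Sat(AG (crit ∧ done)) = {m4}, so the formula does not hold at m2.

No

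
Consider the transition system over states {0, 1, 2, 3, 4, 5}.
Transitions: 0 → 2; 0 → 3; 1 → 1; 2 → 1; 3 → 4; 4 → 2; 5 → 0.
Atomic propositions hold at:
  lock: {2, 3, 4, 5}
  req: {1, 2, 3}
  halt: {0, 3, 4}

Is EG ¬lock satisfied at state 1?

Yes

Sat(¬lock) = {0, 1}
EG ¬lock: greatest fixpoint, start Z0 = {0, 1}, keep only states in Sat with some successor in Z. Z1 = {1}; fixed.
Sat(EG ¬lock) = {1}
1 ∈ Sat(EG ¬lock) = {1}, so the formula holds at 1.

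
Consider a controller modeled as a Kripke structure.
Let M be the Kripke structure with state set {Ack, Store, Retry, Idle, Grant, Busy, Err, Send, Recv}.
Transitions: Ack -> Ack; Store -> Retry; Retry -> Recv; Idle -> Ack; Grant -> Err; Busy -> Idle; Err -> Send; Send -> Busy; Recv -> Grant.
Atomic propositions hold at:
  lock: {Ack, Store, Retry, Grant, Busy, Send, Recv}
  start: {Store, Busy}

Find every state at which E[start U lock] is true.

{Ack, Store, Retry, Grant, Busy, Send, Recv}

E[start U lock]: least fixpoint, start Z0 = Sat(lock) = {Ack, Store, Retry, Grant, Busy, Send, Recv}, add states in Sat(start) with some successor in Z. Already a fixed point.
Sat(E[start U lock]) = {Ack, Store, Retry, Grant, Busy, Send, Recv}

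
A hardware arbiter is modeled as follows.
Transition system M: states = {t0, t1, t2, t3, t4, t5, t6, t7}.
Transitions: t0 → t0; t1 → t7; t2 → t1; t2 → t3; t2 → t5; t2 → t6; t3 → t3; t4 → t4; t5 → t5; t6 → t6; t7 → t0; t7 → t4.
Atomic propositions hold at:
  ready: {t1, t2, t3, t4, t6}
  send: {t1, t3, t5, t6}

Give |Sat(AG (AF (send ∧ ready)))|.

Sat(send ∧ ready) = {t1, t3, t6}
AF (send ∧ ready): least fixpoint, start Z0 = {t1, t3, t6}, add states with every successor in Z. Already a fixed point.
Sat(AF (send ∧ ready)) = {t1, t3, t6}
AG (AF (send ∧ ready)): greatest fixpoint, start Z0 = {t1, t3, t6}, keep only states in Sat with every successor in Z. Z1 = {t3, t6}; fixed.
Sat(AG (AF (send ∧ ready))) = {t3, t6}
|Sat(AG (AF (send ∧ ready)))| = |{t3, t6}| = 2.

2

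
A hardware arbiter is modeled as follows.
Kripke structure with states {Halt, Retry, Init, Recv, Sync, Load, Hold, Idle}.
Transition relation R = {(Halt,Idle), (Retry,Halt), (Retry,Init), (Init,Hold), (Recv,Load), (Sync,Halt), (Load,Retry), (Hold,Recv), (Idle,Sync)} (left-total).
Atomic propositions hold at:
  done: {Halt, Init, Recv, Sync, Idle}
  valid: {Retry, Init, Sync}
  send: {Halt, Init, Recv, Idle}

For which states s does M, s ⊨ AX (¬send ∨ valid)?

Sat(¬send) = {Retry, Sync, Load, Hold}
Sat(¬send ∨ valid) = {Retry, Init, Sync, Load, Hold}
Sat(AX (¬send ∨ valid)) = {s : every successor in {Retry, Init, Sync, Load, Hold}} = {Init, Recv, Load, Idle}

{Init, Recv, Load, Idle}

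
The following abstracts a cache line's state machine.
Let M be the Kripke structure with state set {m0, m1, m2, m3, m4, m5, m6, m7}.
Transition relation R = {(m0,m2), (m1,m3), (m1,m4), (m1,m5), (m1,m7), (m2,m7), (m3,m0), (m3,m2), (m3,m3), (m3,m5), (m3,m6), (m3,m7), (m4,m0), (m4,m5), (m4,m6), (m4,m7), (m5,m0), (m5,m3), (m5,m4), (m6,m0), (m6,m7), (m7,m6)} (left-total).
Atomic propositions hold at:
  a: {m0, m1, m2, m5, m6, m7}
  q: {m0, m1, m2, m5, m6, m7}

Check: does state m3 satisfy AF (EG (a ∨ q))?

Sat(a ∨ q) = {m0, m1, m2, m5, m6, m7}
EG (a ∨ q): greatest fixpoint, start Z0 = {m0, m1, m2, m5, m6, m7}, keep only states in Sat with some successor in Z. Already a fixed point.
Sat(EG (a ∨ q)) = {m0, m1, m2, m5, m6, m7}
AF (EG (a ∨ q)): least fixpoint, start Z0 = {m0, m1, m2, m5, m6, m7}, add states with every successor in Z. Z1 = {m0, m1, m2, m4, m5, m6, m7}; fixed.
Sat(AF (EG (a ∨ q))) = {m0, m1, m2, m4, m5, m6, m7}
m3 ∉ Sat(AF (EG (a ∨ q))) = {m0, m1, m2, m4, m5, m6, m7}, so the formula does not hold at m3.

No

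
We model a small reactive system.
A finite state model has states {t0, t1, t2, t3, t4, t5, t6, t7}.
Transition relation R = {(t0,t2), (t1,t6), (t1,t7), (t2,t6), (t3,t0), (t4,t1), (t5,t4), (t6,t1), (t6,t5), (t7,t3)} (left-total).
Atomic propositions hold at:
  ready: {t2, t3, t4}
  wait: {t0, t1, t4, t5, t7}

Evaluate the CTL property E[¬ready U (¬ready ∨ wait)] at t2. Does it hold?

Sat(¬ready) = {t0, t1, t5, t6, t7}
Sat(¬ready ∨ wait) = {t0, t1, t4, t5, t6, t7}
E[¬ready U (¬ready ∨ wait)]: least fixpoint, start Z0 = Sat((¬ready ∨ wait)) = {t0, t1, t4, t5, t6, t7}, add states in Sat(¬ready) with some successor in Z. Already a fixed point.
Sat(E[¬ready U (¬ready ∨ wait)]) = {t0, t1, t4, t5, t6, t7}
t2 ∉ Sat(E[¬ready U (¬ready ∨ wait)]) = {t0, t1, t4, t5, t6, t7}, so the formula does not hold at t2.

No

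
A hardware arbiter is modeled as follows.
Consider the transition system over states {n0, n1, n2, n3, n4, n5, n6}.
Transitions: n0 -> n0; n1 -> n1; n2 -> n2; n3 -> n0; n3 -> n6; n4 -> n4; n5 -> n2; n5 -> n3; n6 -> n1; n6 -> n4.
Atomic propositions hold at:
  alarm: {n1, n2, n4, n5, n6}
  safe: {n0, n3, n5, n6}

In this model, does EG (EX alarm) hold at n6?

Yes

Sat(EX alarm) = {s : some successor in {n1, n2, n4, n5, n6}} = {n1, n2, n3, n4, n5, n6}
EG (EX alarm): greatest fixpoint, start Z0 = {n1, n2, n3, n4, n5, n6}, keep only states in Sat with some successor in Z. Already a fixed point.
Sat(EG (EX alarm)) = {n1, n2, n3, n4, n5, n6}
n6 ∈ Sat(EG (EX alarm)) = {n1, n2, n3, n4, n5, n6}, so the formula holds at n6.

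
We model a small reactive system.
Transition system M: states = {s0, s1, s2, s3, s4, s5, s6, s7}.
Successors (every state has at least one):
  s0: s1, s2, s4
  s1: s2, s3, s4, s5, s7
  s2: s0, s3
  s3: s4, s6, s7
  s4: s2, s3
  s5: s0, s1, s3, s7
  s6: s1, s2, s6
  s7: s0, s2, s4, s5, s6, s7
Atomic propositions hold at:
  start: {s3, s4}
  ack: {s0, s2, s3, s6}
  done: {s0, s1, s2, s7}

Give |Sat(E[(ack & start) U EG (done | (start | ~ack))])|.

7

Sat(ack & start) = {s3}
Sat(~ack) = {s1, s4, s5, s7}
Sat(start | ~ack) = {s1, s3, s4, s5, s7}
Sat(done | (start | ~ack)) = {s0, s1, s2, s3, s4, s5, s7}
EG (done | (start | ~ack)): greatest fixpoint, start Z0 = {s0, s1, s2, s3, s4, s5, s7}, keep only states in Sat with some successor in Z. Already a fixed point.
Sat(EG (done | (start | ~ack))) = {s0, s1, s2, s3, s4, s5, s7}
E[(ack & start) U EG (done | (start | ~ack))]: least fixpoint, start Z0 = Sat(EG (done | (start | ~ack))) = {s0, s1, s2, s3, s4, s5, s7}, add states in Sat(ack & start) with some successor in Z. Already a fixed point.
Sat(E[(ack & start) U EG (done | (start | ~ack))]) = {s0, s1, s2, s3, s4, s5, s7}
|Sat(E[(ack & start) U EG (done | (start | ~ack))])| = |{s0, s1, s2, s3, s4, s5, s7}| = 7.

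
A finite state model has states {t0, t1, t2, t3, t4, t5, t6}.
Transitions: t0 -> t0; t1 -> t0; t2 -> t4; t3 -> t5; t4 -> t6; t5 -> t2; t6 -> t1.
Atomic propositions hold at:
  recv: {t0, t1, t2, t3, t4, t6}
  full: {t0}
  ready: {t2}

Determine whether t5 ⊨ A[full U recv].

No

A[full U recv]: least fixpoint, start Z0 = Sat(recv) = {t0, t1, t2, t3, t4, t6}, add states in Sat(full) with every successor in Z. Already a fixed point.
Sat(A[full U recv]) = {t0, t1, t2, t3, t4, t6}
t5 ∉ Sat(A[full U recv]) = {t0, t1, t2, t3, t4, t6}, so the formula does not hold at t5.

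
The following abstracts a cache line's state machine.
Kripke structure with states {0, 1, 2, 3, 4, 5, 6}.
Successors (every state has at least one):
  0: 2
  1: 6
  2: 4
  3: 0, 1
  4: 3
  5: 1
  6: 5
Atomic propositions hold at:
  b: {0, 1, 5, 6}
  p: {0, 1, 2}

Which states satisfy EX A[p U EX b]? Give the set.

{1, 3, 4, 5, 6}

Sat(EX b) = {s : some successor in {0, 1, 5, 6}} = {1, 3, 5, 6}
A[p U EX b]: least fixpoint, start Z0 = Sat(EX b) = {1, 3, 5, 6}, add states in Sat(p) with every successor in Z. Already a fixed point.
Sat(A[p U EX b]) = {1, 3, 5, 6}
Sat(EX A[p U EX b]) = {s : some successor in {1, 3, 5, 6}} = {1, 3, 4, 5, 6}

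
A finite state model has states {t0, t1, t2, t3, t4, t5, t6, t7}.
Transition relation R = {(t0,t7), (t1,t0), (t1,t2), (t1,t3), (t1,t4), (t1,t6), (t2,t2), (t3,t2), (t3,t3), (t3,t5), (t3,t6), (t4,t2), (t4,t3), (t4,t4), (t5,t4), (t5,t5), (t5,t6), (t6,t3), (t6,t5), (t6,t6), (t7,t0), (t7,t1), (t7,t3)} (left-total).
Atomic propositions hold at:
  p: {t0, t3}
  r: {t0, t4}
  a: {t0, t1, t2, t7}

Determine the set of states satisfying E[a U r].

{t0, t1, t4, t7}

E[a U r]: least fixpoint, start Z0 = Sat(r) = {t0, t4}, add states in Sat(a) with some successor in Z. Z1 = {t0, t1, t4, t7}; fixed.
Sat(E[a U r]) = {t0, t1, t4, t7}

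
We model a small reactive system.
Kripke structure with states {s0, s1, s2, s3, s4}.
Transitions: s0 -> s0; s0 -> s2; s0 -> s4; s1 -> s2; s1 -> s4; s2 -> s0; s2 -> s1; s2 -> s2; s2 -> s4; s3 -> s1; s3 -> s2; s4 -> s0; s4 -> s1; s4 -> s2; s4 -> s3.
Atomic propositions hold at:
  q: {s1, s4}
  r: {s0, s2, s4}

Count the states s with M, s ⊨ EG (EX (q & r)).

Sat(q & r) = {s4}
Sat(EX (q & r)) = {s : some successor in {s4}} = {s0, s1, s2}
EG (EX (q & r)): greatest fixpoint, start Z0 = {s0, s1, s2}, keep only states in Sat with some successor in Z. Already a fixed point.
Sat(EG (EX (q & r))) = {s0, s1, s2}
|Sat(EG (EX (q & r)))| = |{s0, s1, s2}| = 3.

3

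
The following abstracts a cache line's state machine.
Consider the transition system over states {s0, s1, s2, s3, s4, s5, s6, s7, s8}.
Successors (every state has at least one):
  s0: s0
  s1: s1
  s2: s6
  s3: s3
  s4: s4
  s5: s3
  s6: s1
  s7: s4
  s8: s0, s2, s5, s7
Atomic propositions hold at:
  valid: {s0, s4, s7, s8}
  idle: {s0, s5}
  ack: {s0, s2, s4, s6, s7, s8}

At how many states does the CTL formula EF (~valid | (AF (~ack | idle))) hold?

7

Sat(~valid) = {s1, s2, s3, s5, s6}
Sat(~ack) = {s1, s3, s5}
Sat(~ack | idle) = {s0, s1, s3, s5}
AF (~ack | idle): least fixpoint, start Z0 = {s0, s1, s3, s5}, add states with every successor in Z. Z1 = {s0, s1, s3, s5, s6}; Z2 = {s0, s1, s2, s3, s5, s6}; fixed.
Sat(AF (~ack | idle)) = {s0, s1, s2, s3, s5, s6}
Sat(~valid | (AF (~ack | idle))) = {s0, s1, s2, s3, s5, s6}
EF (~valid | (AF (~ack | idle))): least fixpoint, start Z0 = {s0, s1, s2, s3, s5, s6}, add states with some successor in Z. Z1 = {s0, s1, s2, s3, s5, s6, s8}; fixed.
Sat(EF (~valid | (AF (~ack | idle)))) = {s0, s1, s2, s3, s5, s6, s8}
|Sat(EF (~valid | (AF (~ack | idle))))| = |{s0, s1, s2, s3, s5, s6, s8}| = 7.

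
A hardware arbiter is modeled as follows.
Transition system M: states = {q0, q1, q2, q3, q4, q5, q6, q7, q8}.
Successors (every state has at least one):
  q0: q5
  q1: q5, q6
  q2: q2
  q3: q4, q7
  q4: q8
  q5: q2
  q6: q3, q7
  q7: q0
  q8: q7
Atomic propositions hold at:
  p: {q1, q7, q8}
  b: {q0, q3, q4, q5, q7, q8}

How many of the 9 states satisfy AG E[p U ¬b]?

1

Sat(¬b) = {q1, q2, q6}
E[p U ¬b]: least fixpoint, start Z0 = Sat(¬b) = {q1, q2, q6}, add states in Sat(p) with some successor in Z. Already a fixed point.
Sat(E[p U ¬b]) = {q1, q2, q6}
AG E[p U ¬b]: greatest fixpoint, start Z0 = {q1, q2, q6}, keep only states in Sat with every successor in Z. Z1 = {q2}; fixed.
Sat(AG E[p U ¬b]) = {q2}
|Sat(AG E[p U ¬b])| = |{q2}| = 1.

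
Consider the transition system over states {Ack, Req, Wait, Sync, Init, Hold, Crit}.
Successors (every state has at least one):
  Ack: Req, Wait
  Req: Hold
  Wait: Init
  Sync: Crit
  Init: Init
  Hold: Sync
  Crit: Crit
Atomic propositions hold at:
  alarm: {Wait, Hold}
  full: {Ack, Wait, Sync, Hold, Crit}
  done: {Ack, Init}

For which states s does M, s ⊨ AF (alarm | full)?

{Ack, Req, Wait, Sync, Hold, Crit}

Sat(alarm | full) = {Ack, Wait, Sync, Hold, Crit}
AF (alarm | full): least fixpoint, start Z0 = {Ack, Wait, Sync, Hold, Crit}, add states with every successor in Z. Z1 = {Ack, Req, Wait, Sync, Hold, Crit}; fixed.
Sat(AF (alarm | full)) = {Ack, Req, Wait, Sync, Hold, Crit}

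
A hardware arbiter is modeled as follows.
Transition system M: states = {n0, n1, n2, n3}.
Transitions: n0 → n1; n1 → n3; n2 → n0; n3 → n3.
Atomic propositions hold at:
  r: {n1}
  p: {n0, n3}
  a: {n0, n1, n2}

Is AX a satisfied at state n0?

Yes

Sat(AX a) = {s : every successor in {n0, n1, n2}} = {n0, n2}
n0 ∈ Sat(AX a) = {n0, n2}, so the formula holds at n0.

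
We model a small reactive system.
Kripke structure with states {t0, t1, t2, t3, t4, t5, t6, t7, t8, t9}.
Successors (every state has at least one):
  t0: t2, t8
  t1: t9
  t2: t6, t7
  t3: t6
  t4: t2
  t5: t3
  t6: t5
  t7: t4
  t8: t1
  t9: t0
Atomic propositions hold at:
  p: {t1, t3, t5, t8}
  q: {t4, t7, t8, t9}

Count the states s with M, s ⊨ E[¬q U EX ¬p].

Sat(¬q) = {t0, t1, t2, t3, t5, t6}
Sat(¬p) = {t0, t2, t4, t6, t7, t9}
Sat(EX ¬p) = {s : some successor in {t0, t2, t4, t6, t7, t9}} = {t0, t1, t2, t3, t4, t7, t9}
E[¬q U EX ¬p]: least fixpoint, start Z0 = Sat(EX ¬p) = {t0, t1, t2, t3, t4, t7, t9}, add states in Sat(¬q) with some successor in Z. Z1 = {t0, t1, t2, t3, t4, t5, t7, t9}; Z2 = {t0, t1, t2, t3, t4, t5, t6, t7, t9}; fixed.
Sat(E[¬q U EX ¬p]) = {t0, t1, t2, t3, t4, t5, t6, t7, t9}
|Sat(E[¬q U EX ¬p])| = |{t0, t1, t2, t3, t4, t5, t6, t7, t9}| = 9.

9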